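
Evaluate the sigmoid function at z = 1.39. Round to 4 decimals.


exp(-1.3900) = 0.2491.
1 + exp(-z) = 1.2491.
sigmoid = 1/1.2491 = 0.8006.

0.8006


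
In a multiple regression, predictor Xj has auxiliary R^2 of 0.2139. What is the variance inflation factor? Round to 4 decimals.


Denominator: 1 - 0.2139 = 0.7861.
VIF = 1 / 0.7861 = 1.2721.

1.2721


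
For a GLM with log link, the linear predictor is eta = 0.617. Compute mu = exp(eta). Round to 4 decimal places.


The inverse log link gives:
mu = exp(0.617) = 1.8534.

1.8534


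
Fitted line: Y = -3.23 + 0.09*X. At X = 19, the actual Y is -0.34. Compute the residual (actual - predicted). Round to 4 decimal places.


Predicted = -3.23 + 0.09 * 19 = -1.5200.
Residual = -0.34 - -1.5200 = 1.1800.

1.1800


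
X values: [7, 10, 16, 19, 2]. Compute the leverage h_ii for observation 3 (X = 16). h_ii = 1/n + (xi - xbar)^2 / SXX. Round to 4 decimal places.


n = 5, xbar = 10.8000.
SXX = sum((xi - xbar)^2) = 186.8000.
h = 1/5 + (16 - 10.8000)^2 / 186.8000 = 0.3448.

0.3448


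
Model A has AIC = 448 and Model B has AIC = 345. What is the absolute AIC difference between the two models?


|AIC_A - AIC_B| = |448 - 345| = 103.
Model B is preferred (lower AIC).

103


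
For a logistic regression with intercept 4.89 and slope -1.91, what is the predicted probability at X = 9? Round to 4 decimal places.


Linear predictor: z = 4.89 + -1.91 * 9 = -12.3000.
P = 1/(1 + exp(12.3000)) = 1/(1 + 219695.9887) = 0.0000.

0.0000


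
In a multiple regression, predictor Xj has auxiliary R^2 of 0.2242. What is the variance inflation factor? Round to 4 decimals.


Using VIF = 1/(1 - R^2_j):
1 - 0.2242 = 0.7758.
VIF = 1.2890.

1.2890


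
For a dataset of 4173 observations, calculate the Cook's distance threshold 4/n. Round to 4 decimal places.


Using the rule of thumb:
Threshold = 4 / 4173 = 0.0010.

0.0010


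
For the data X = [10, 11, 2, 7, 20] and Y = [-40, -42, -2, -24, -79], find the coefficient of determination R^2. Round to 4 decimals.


Fit the OLS line: b0 = 5.3586, b1 = -4.2759.
SSres = 9.9586.
SStot = 3191.2000.
R^2 = 1 - 9.9586/3191.2000 = 0.9969.

0.9969


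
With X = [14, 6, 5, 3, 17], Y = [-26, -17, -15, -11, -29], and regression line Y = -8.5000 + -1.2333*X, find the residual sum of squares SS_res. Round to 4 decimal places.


Predicted values from Y = -8.5000 + -1.2333*X.
Residuals: [-0.2338, -1.1002, -0.3335, 1.1999, 0.4661].
SSres = 3.0333.

3.0333


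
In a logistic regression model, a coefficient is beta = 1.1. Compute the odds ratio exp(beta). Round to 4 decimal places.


The odds ratio is computed as:
OR = e^(1.1) = 3.0042.

3.0042


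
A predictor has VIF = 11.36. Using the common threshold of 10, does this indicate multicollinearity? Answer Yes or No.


Compare VIF = 11.36 to the threshold of 10.
11.36 >= 10, so the answer is Yes.

Yes


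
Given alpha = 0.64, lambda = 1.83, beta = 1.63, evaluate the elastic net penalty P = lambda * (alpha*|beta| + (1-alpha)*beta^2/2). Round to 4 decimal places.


Compute:
L1 = 0.64 * 1.63 = 1.0432.
L2 = 0.36 * 1.63^2 / 2 = 0.4782.
Penalty = 1.83 * (1.0432 + 0.4782) = 2.7842.

2.7842


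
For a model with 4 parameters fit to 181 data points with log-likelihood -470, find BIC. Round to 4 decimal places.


k * ln(n) = 4 * ln(181) = 4 * 5.198497 = 20.793988.
-2 * loglik = -2 * (-470) = 940.
BIC = 20.793988 + 940 = 960.793988, which rounds to 960.7940.

960.7940


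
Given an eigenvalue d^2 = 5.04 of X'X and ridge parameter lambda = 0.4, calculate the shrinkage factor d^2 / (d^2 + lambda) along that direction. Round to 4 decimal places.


d^2 + lambda = 5.04 + 0.4 = 5.4400.
Shrinkage factor = 5.04/5.4400 = 0.9265.

0.9265


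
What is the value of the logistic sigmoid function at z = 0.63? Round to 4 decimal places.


Compute exp(-0.6300) = 0.5326.
Sigmoid = 1 / (1 + 0.5326) = 1 / 1.5326 = 0.6525.

0.6525


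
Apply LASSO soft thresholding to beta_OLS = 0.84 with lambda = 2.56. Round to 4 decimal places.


Check: |0.84| = 0.84 vs lambda = 2.56.
Since |beta| <= lambda, the coefficient is set to 0.
Soft-thresholded coefficient = 0.0000.

0.0000


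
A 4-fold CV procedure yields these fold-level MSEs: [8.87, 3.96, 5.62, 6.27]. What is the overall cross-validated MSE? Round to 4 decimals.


Add all fold MSEs: 24.7200.
Divide by k = 4: 24.7200/4 = 6.1800.

6.1800


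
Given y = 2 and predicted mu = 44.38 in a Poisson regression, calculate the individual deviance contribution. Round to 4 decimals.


Compute y*ln(y/mu) = 2*ln(2/44.38) = 2*-3.099642 = -6.199284.
y - mu = -42.38.
D = 2*(-6.199284 - (-42.38)) = 72.361432, which rounds to 72.3614.

72.3614


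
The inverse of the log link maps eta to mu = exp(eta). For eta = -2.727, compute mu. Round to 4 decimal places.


mu = exp(eta) = exp(-2.727).
= 0.0654.

0.0654


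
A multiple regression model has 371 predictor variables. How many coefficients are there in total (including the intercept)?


Including the intercept, the model has 371 predictor coefficients + 1 intercept.
Total = 372.

372


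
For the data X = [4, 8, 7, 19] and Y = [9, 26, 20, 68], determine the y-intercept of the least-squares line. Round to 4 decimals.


First find the slope: b1 = 3.9341.
Means: xbar = 9.5000, ybar = 30.7500.
b0 = ybar - b1 * xbar = 30.7500 - 3.9341 * 9.5000 = -6.6240.

-6.6240


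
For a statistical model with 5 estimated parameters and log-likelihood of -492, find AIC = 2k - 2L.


AIC = 2k - 2*loglik = 2(5) - 2(-492).
= 10 + 984 = 994.

994


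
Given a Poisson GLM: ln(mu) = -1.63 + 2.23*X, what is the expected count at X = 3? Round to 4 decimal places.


Linear predictor: eta = -1.63 + (2.23)(3) = 5.0600.
Expected count: mu = exp(5.0600) = 157.5905.

157.5905


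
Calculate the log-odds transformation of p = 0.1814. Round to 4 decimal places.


1 - p = 0.8186.
p/(1-p) = 0.2216.
logit = ln(0.2216) = -1.5069.

-1.5069


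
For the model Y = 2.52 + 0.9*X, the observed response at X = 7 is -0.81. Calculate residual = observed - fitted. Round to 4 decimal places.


Predicted = 2.52 + 0.9 * 7 = 8.8200.
Residual = -0.81 - 8.8200 = -9.6300.

-9.6300


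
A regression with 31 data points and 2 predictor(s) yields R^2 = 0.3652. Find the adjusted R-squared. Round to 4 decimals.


Plug in: Adj R^2 = 1 - (1 - 0.3652) * 30/28.
= 1 - 0.6348 * 30/28
= 1 - 19.0440 / 28
= 1 - 0.6801 = 0.3199.

0.3199


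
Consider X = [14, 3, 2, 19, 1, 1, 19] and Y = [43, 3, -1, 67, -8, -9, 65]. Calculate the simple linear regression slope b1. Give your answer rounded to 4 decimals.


First compute the means: xbar = 8.4286, ybar = 22.8571.
Then S_xx = sum((xi - xbar)^2) = 435.7143.
S_xy = sum((xi - xbar)(yi - ybar)) = 1751.4286.
b1 = S_xy / S_xx = 1751.4286 / 435.7143 = 4.0197.

4.0197


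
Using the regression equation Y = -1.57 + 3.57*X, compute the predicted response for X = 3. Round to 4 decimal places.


Plug X = 3 into Y = -1.57 + 3.57*X:
Y = -1.57 + 10.7100 = 9.1400.

9.1400


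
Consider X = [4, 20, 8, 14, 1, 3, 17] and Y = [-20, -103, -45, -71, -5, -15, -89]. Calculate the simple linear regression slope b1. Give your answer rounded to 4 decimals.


First compute the means: xbar = 9.5714, ybar = -49.7143.
Then S_xx = sum((xi - xbar)^2) = 333.7143.
S_xy = sum((xi - xbar)(yi - ybar)) = -1726.1429.
b1 = S_xy / S_xx = -1726.1429 / 333.7143 = -5.1725.

-5.1725


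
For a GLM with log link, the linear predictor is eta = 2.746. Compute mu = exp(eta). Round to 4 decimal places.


The inverse log link gives:
mu = exp(2.746) = 15.5802.

15.5802


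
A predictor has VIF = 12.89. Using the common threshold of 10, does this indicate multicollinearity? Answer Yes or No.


Check: VIF = 12.89 vs threshold = 10.
Since 12.89 >= 10, the answer is Yes.

Yes


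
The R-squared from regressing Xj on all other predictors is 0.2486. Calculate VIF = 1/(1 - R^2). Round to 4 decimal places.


Using VIF = 1/(1 - R^2_j):
1 - 0.2486 = 0.7514.
VIF = 1.3308.

1.3308


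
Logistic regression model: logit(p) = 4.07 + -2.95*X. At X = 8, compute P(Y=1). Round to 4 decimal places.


Compute z = 4.07 + (-2.95)(8) = -19.5300.
exp(-z) = 303229347.6229.
P = 1/(1 + 303229347.6229) = 0.0000.

0.0000


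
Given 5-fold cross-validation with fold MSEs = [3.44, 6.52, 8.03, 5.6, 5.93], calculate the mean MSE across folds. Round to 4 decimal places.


Sum of fold MSEs = 29.5200.
Average = 29.5200 / 5 = 5.9040.

5.9040


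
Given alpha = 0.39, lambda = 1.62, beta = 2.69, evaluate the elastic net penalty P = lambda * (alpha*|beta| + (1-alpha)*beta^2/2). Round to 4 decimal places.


Compute:
L1 = 0.39 * 2.69 = 1.0491.
L2 = 0.61 * 2.69^2 / 2 = 2.2070.
Penalty = 1.62 * (1.0491 + 2.2070) = 5.2749.

5.2749


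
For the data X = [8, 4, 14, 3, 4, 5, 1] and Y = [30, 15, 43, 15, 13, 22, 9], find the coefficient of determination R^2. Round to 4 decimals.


The fitted line is Y = 5.8164 + 2.7253*X.
SSres = 31.1471, SStot = 846.0000.
R^2 = 1 - SSres/SStot = 0.9632.

0.9632


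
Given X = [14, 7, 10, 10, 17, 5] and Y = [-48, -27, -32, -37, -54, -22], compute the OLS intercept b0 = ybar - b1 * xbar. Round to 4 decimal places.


First find the slope: b1 = -2.7590.
Means: xbar = 10.5000, ybar = -36.6667.
b0 = ybar - b1 * xbar = -36.6667 - -2.7590 * 10.5000 = -7.6974.

-7.6974


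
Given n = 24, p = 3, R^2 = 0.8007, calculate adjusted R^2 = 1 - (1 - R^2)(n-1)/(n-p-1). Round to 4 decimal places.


Plug in: Adj R^2 = 1 - (1 - 0.8007) * 23/20.
= 1 - 0.1993 * 23/20
= 1 - 4.5839 / 20
= 1 - 0.2292 = 0.7708.

0.7708


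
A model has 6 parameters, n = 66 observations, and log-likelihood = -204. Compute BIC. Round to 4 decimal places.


k * ln(n) = 6 * ln(66) = 6 * 4.189655 = 25.137930.
-2 * loglik = -2 * (-204) = 408.
BIC = 25.137930 + 408 = 433.137930, which rounds to 433.1379.

433.1379


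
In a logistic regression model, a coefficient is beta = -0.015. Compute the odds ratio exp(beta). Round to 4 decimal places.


The odds ratio is computed as:
OR = e^(-0.015) = 0.9851.

0.9851


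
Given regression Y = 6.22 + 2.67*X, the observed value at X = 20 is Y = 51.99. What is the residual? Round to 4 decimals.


Fitted value at X = 20 is yhat = 6.22 + 2.67*20 = 59.6200.
Residual = 51.99 - 59.6200 = -7.6300.

-7.6300


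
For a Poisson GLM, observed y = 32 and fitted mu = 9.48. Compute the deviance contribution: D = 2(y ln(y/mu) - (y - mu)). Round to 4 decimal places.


First: ln(32/9.48) = 1.216552.
Then: 32 * 1.216552 = 38.929664.
y - mu = 32 - 9.48 = 22.52.
D = 2(38.929664 - 22.52) = 32.819328, which rounds to 32.8193.

32.8193


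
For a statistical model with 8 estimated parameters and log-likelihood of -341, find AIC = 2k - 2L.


Compute:
2k = 2*8 = 16.
-2*loglik = -2*(-341) = 682.
AIC = 16 + 682 = 698.

698


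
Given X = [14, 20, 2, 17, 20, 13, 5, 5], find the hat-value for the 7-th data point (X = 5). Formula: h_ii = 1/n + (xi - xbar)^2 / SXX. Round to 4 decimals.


Mean of X: xbar = 12.0000.
SXX = 356.0000.
For X = 5: h = 1/8 + (5 - 12.0000)^2/356.0000 = 0.2626.

0.2626


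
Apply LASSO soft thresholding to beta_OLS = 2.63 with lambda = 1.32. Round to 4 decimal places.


|beta_OLS| = 2.63.
lambda = 1.32.
Since |beta| > lambda, coefficient = sign(beta)*(|beta| - lambda) = 1.3100.
Result = 1.3100.

1.3100


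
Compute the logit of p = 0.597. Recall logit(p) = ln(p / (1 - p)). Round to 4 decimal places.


The odds are p/(1-p) = 0.597 / 0.403 = 1.4814.
logit(p) = ln(1.4814) = 0.3930.

0.3930


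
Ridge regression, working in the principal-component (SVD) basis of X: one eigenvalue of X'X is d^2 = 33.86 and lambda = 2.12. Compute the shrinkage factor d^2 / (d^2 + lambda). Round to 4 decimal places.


d^2 + lambda = 33.86 + 2.12 = 35.9800.
Shrinkage factor = 33.86/35.9800 = 0.9411.

0.9411


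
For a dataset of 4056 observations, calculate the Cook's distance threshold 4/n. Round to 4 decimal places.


Cook's distance cutoff = 4/n = 4/4056.
= 0.0010.

0.0010


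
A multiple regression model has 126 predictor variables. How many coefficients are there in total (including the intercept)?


Including the intercept, the model has 126 predictor coefficients + 1 intercept.
Total = 127.

127


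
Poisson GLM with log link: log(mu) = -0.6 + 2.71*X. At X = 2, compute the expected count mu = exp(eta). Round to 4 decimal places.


Linear predictor: eta = -0.6 + (2.71)(2) = 4.8200.
Expected count: mu = exp(4.8200) = 123.9651.

123.9651


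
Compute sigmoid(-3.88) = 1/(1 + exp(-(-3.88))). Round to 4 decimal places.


First, exp(3.8800) = 48.4242.
Then sigma(z) = 1/(1 + 48.4242) = 0.0202.

0.0202


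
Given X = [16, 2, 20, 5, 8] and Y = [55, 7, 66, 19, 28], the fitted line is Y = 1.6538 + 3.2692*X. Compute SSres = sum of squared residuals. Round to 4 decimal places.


Compute predicted values, then residuals = yi - yhat_i.
Residuals: [1.0390, -1.1922, -1.0378, 1.0002, 0.1926].
SSres = sum(residual^2) = 4.6154.

4.6154


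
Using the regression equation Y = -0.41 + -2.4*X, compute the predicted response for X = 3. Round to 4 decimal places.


Predicted value:
Y = -0.41 + (-2.4)(3) = -0.41 + -7.2000 = -7.6100.

-7.6100


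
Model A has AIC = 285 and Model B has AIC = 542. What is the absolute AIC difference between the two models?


Absolute difference = |285 - 542| = 257.
The model with lower AIC (A) is preferred.

257


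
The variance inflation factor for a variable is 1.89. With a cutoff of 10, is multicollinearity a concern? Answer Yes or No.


The threshold is 10.
VIF = 1.89 is < 10.
Multicollinearity indication: No.

No


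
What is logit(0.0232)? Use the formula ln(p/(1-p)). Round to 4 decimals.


Compute the odds: 0.0232/0.9768 = 0.0238.
Take the natural log: ln(0.0238) = -3.7401.

-3.7401


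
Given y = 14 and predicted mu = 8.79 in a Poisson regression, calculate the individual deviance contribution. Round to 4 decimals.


Compute y*ln(y/mu) = 14*ln(14/8.79) = 14*0.465443 = 6.516202.
y - mu = 5.21.
D = 2*(6.516202 - (5.21)) = 2.612404, which rounds to 2.6124.

2.6124


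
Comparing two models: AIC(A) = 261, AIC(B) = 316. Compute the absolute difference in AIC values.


|AIC_A - AIC_B| = |261 - 316| = 55.
Model A is preferred (lower AIC).

55


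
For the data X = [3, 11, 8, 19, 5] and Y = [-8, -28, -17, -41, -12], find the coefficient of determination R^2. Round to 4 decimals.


The fitted line is Y = -1.7321 + -2.1161*X.
SSres = 12.6875, SStot = 714.8000.
R^2 = 1 - SSres/SStot = 0.9823.

0.9823


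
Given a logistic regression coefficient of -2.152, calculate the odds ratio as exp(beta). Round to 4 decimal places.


exp(-2.152) = 0.1163.
So the odds ratio is 0.1163.

0.1163


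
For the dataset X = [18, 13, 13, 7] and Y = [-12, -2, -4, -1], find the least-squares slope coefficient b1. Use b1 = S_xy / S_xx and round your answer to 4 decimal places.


The sample means are xbar = 12.7500 and ybar = -4.7500.
Compute S_xx = 60.7500 and S_xy = -58.7500.
Slope b1 = S_xy / S_xx = -58.7500 / 60.7500 = -0.9671.

-0.9671


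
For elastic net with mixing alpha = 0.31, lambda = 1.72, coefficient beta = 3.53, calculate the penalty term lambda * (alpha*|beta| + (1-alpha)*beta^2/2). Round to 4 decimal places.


alpha * |beta| = 0.31 * 3.53 = 1.0943.
(1-alpha) * beta^2/2 = 0.69 * 12.4609/2 = 4.2990.
Total = 1.72 * (1.0943 + 4.2990) = 9.2765.

9.2765


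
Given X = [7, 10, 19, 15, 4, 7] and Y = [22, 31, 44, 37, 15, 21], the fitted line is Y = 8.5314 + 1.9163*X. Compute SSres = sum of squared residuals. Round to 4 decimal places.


For each point, residual = actual - predicted.
Residuals: [0.0545, 3.3056, -0.9411, -0.2759, -1.1966, -0.9455].
Sum of squared residuals = 14.2176.

14.2176


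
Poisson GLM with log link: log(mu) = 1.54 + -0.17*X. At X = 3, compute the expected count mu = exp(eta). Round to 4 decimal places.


Compute eta = 1.54 + -0.17 * 3 = 1.0300.
Apply inverse link: mu = e^1.0300 = 2.8011.

2.8011


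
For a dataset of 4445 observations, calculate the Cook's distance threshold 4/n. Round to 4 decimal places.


Cook's distance cutoff = 4/n = 4/4445.
= 0.0009.

0.0009


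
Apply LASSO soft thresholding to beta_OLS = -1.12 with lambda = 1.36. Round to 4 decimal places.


Absolute value: |-1.12| = 1.12.
Compare to lambda = 1.36.
Since |beta| <= lambda, the coefficient is set to 0.

0.0000


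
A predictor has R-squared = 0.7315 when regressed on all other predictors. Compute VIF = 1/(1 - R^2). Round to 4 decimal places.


Denominator: 1 - 0.7315 = 0.2685.
VIF = 1 / 0.2685 = 3.7244.

3.7244


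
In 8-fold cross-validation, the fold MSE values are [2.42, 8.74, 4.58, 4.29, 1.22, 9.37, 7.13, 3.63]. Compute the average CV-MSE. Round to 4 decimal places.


Sum of fold MSEs = 41.3800.
Average = 41.3800 / 8 = 5.1725.

5.1725


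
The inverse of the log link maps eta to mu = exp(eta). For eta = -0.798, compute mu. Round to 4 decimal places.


The inverse log link gives:
mu = exp(-0.798) = 0.4502.

0.4502


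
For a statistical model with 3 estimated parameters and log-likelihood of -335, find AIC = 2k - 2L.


AIC = 2*3 - 2*(-335).
= 6 + 670 = 676.

676


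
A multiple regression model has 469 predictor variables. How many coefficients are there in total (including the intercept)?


Including the intercept, the model has 469 predictor coefficients + 1 intercept.
Total = 470.

470


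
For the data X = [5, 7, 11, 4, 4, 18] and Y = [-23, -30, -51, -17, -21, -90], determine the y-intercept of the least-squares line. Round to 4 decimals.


Compute b1 = -5.0608 from the OLS formula.
With xbar = 8.1667 and ybar = -38.6667, the intercept is:
b0 = -38.6667 - -5.0608 * 8.1667 = 2.6630.

2.6630


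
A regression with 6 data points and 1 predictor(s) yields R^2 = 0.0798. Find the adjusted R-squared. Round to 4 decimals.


Using the formula:
(1 - 0.0798) = 0.9202.
Multiply by 5/4: 0.9202 * 5 = 4.6010, then 4.6010 / 4 = 1.1503.
Adj R^2 = 1 - 1.1503 = -0.1503.

-0.1503


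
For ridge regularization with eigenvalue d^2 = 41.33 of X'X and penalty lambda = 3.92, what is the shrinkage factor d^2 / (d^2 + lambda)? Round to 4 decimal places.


Compute the denominator: 41.33 + 3.92 = 45.2500.
Shrinkage factor = 41.33 / 45.2500 = 0.9134.

0.9134


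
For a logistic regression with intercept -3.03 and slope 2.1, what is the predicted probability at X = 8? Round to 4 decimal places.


Linear predictor: z = -3.03 + 2.1 * 8 = 13.7700.
P = 1/(1 + exp(-13.7700)) = 1/(1 + 0.0000) = 1.0000.

1.0000


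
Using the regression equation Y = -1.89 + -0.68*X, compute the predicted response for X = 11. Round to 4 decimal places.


Plug X = 11 into Y = -1.89 + -0.68*X:
Y = -1.89 + -7.4800 = -9.3700.

-9.3700


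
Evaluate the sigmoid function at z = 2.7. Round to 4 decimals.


exp(-2.7000) = 0.0672.
1 + exp(-z) = 1.0672.
sigmoid = 1/1.0672 = 0.9370.

0.9370


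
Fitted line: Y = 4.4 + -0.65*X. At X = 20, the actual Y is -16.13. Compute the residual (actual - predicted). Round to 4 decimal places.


Compute yhat = 4.4 + (-0.65)(20) = -8.6000.
Residual = actual - predicted = -16.13 - -8.6000 = -7.5300.

-7.5300


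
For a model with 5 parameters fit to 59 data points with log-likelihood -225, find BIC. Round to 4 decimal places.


Compute k*ln(n) = 5*ln(59) = 5*4.077537 = 20.387685.
Then -2*loglik = 450.
BIC = 20.387685 + 450 = 470.387685, which rounds to 470.3877.

470.3877


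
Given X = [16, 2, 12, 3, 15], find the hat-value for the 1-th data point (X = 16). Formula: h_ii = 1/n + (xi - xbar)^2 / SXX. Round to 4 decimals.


Mean of X: xbar = 9.6000.
SXX = 177.2000.
For X = 16: h = 1/5 + (16 - 9.6000)^2/177.2000 = 0.4312.

0.4312


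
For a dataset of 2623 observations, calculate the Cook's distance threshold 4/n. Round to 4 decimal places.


Using the rule of thumb:
Threshold = 4 / 2623 = 0.0015.

0.0015


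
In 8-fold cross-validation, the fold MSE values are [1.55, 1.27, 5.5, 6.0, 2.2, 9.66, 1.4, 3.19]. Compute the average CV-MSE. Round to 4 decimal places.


Sum of fold MSEs = 30.7700.
Average = 30.7700 / 8 = 3.8463.

3.8463


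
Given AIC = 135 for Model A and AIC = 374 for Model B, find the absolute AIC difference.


Absolute difference = |135 - 374| = 239.
The model with lower AIC (A) is preferred.

239


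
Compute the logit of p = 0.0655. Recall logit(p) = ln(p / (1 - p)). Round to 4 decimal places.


Compute the odds: 0.0655/0.9345 = 0.0701.
Take the natural log: ln(0.0701) = -2.6580.

-2.6580


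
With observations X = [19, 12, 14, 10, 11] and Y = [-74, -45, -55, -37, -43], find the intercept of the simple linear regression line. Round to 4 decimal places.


Compute b1 = -4.0591 from the OLS formula.
With xbar = 13.2000 and ybar = -50.8000, the intercept is:
b0 = -50.8000 - -4.0591 * 13.2000 = 2.7795.

2.7795


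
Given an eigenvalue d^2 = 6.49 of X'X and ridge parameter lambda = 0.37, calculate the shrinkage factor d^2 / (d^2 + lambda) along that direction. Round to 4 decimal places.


Denominator = d^2 + lambda = 6.49 + 0.37 = 6.8600.
Shrinkage = 6.49 / 6.8600 = 0.9461.

0.9461


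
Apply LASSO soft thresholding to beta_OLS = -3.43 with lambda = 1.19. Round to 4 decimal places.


Check: |-3.43| = 3.43 vs lambda = 1.19.
Since |beta| > lambda, coefficient = sign(beta)*(|beta| - lambda) = -2.2400.
Soft-thresholded coefficient = -2.2400.

-2.2400


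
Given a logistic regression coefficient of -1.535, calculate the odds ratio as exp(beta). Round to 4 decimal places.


exp(-1.535) = 0.2155.
So the odds ratio is 0.2155.

0.2155


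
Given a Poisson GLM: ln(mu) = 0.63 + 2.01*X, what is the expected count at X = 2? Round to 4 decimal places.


Linear predictor: eta = 0.63 + (2.01)(2) = 4.6500.
Expected count: mu = exp(4.6500) = 104.5850.

104.5850


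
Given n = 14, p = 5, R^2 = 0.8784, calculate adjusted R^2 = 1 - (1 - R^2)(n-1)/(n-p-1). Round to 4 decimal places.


Using the formula:
(1 - 0.8784) = 0.1216.
Multiply by 13/8: 0.1216 * 13 = 1.5808, then 1.5808 / 8 = 0.1976.
Adj R^2 = 1 - 0.1976 = 0.8024.

0.8024


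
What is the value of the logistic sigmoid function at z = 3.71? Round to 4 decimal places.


First, exp(-3.7100) = 0.0245.
Then sigma(z) = 1/(1 + 0.0245) = 0.9761.

0.9761


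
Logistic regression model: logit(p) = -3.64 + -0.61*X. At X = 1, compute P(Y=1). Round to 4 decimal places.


Linear predictor: z = -3.64 + -0.61 * 1 = -4.2500.
P = 1/(1 + exp(4.2500)) = 1/(1 + 70.1054) = 0.0141.

0.0141


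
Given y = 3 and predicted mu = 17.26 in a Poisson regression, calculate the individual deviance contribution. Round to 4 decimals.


First: ln(3/17.26) = -1.749779.
Then: 3 * -1.749779 = -5.249337.
y - mu = 3 - 17.26 = -14.26.
D = 2(-5.249337 - -14.26) = 18.021326, which rounds to 18.0213.

18.0213


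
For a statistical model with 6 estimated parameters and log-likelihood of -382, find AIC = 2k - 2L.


Compute:
2k = 2*6 = 12.
-2*loglik = -2*(-382) = 764.
AIC = 12 + 764 = 776.

776


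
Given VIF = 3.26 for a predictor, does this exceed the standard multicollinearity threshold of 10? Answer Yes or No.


The threshold is 10.
VIF = 3.26 is < 10.
Multicollinearity indication: No.

No


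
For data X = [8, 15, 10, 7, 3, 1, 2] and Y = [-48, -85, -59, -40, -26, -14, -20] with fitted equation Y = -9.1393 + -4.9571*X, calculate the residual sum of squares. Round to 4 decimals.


Compute predicted values, then residuals = yi - yhat_i.
Residuals: [0.7961, -1.5042, -0.2897, 3.8390, -1.9894, 0.0964, -0.9465].
SSres = sum(residual^2) = 22.5811.

22.5811


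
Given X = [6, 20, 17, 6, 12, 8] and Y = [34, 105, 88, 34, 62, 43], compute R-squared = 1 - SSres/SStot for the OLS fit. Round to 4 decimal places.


Fit the OLS line: b0 = 3.1396, b1 = 5.0313.
SSres = 5.3276.
SStot = 4448.0000.
R^2 = 1 - 5.3276/4448.0000 = 0.9988.

0.9988


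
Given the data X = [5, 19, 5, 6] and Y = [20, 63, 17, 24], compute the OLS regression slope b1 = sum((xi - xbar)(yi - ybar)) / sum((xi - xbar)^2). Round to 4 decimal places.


Calculate xbar = 8.7500, ybar = 31.0000.
S_xx = 140.7500, S_xy = 441.0000.
Using b1 = S_xy / S_xx = 441.0000 / 140.7500, we get b1 = 3.1332.

3.1332


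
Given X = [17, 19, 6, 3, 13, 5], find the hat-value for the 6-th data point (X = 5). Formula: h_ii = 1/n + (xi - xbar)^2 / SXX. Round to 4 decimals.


Mean of X: xbar = 10.5000.
SXX = 227.5000.
For X = 5: h = 1/6 + (5 - 10.5000)^2/227.5000 = 0.2996.

0.2996


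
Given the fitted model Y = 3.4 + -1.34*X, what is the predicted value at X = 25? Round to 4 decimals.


Substitute X = 25 into the equation:
Y = 3.4 + -1.34 * 25 = 3.4 + -33.5000 = -30.1000.

-30.1000


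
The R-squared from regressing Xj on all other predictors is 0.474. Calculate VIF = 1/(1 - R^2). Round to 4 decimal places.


Using VIF = 1/(1 - R^2_j):
1 - 0.474 = 0.526.
VIF = 1.9011.

1.9011


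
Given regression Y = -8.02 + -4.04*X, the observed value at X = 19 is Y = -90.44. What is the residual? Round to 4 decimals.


Fitted value at X = 19 is yhat = -8.02 + -4.04*19 = -84.7800.
Residual = -90.44 - -84.7800 = -5.6600.

-5.6600


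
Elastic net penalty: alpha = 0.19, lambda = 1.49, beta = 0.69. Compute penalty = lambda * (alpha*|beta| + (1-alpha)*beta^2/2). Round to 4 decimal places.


Compute:
L1 = 0.19 * 0.69 = 0.1311.
L2 = 0.81 * 0.69^2 / 2 = 0.1928.
Penalty = 1.49 * (0.1311 + 0.1928) = 0.4826.

0.4826


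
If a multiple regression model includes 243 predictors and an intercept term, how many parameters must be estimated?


Including the intercept, the model has 243 predictor coefficients + 1 intercept.
Total = 244.

244


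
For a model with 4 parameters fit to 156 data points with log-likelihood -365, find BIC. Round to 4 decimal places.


k * ln(n) = 4 * ln(156) = 4 * 5.049856 = 20.199424.
-2 * loglik = -2 * (-365) = 730.
BIC = 20.199424 + 730 = 750.199424, which rounds to 750.1994.

750.1994


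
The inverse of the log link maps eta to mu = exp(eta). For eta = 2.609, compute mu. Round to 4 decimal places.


mu = exp(eta) = exp(2.609).
= 13.5855.

13.5855


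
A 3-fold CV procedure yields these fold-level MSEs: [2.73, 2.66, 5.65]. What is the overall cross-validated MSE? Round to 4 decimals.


Sum of fold MSEs = 11.0400.
Average = 11.0400 / 3 = 3.6800.

3.6800


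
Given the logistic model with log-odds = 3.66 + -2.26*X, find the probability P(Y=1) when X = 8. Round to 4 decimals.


z = 3.66 + -2.26 * 8 = -14.4200.
Sigmoid: P = 1 / (1 + exp(14.4200)) = 0.0000.

0.0000


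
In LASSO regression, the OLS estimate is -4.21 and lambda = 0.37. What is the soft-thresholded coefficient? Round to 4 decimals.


Absolute value: |-4.21| = 4.21.
Compare to lambda = 0.37.
Since |beta| > lambda, coefficient = sign(beta)*(|beta| - lambda) = -3.8400.

-3.8400


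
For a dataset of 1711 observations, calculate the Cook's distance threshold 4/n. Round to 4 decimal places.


The threshold is 4/n.
4/1711 = 0.0023.

0.0023


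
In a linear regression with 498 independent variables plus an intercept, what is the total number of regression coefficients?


Each predictor gets one coefficient, plus one intercept.
Total parameters = 498 + 1 = 499.

499


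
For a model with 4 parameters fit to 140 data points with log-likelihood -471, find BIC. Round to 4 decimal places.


Compute k*ln(n) = 4*ln(140) = 4*4.941642 = 19.766568.
Then -2*loglik = 942.
BIC = 19.766568 + 942 = 961.766568, which rounds to 961.7666.

961.7666


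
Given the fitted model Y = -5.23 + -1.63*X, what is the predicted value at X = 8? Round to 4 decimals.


Predicted value:
Y = -5.23 + (-1.63)(8) = -5.23 + -13.0400 = -18.2700.

-18.2700


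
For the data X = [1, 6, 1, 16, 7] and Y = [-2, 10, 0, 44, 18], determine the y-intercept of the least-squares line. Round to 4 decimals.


First find the slope: b1 = 3.0106.
Means: xbar = 6.2000, ybar = 14.0000.
b0 = ybar - b1 * xbar = 14.0000 - 3.0106 * 6.2000 = -4.6658.

-4.6658


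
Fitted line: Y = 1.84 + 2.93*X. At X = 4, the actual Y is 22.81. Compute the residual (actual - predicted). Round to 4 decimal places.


Fitted value at X = 4 is yhat = 1.84 + 2.93*4 = 13.5600.
Residual = 22.81 - 13.5600 = 9.2500.

9.2500


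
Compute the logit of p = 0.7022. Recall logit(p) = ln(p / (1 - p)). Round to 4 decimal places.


The odds are p/(1-p) = 0.7022 / 0.2978 = 2.3580.
logit(p) = ln(2.3580) = 0.8578.

0.8578


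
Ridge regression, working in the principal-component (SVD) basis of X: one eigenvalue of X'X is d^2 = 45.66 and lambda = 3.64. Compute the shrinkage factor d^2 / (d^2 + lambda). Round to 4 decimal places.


d^2 + lambda = 45.66 + 3.64 = 49.3000.
Shrinkage factor = 45.66/49.3000 = 0.9262.

0.9262


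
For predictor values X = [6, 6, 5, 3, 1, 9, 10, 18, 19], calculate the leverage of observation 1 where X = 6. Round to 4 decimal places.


Compute xbar = 8.5556 with n = 9 observations.
SXX = 314.2222.
Leverage = 1/9 + (6 - 8.5556)^2/314.2222 = 0.1319.

0.1319


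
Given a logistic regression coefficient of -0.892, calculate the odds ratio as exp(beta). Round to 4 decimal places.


The odds ratio is computed as:
OR = e^(-0.892) = 0.4098.

0.4098


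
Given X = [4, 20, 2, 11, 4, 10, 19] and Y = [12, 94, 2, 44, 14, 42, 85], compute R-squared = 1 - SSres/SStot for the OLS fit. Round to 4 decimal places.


Fit the OLS line: b0 = -7.7341, b1 = 4.9591.
SSres = 20.3257.
SStot = 7840.8571.
R^2 = 1 - 20.3257/7840.8571 = 0.9974.

0.9974


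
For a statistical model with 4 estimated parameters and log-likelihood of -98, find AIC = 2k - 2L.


AIC = 2*4 - 2*(-98).
= 8 + 196 = 204.

204


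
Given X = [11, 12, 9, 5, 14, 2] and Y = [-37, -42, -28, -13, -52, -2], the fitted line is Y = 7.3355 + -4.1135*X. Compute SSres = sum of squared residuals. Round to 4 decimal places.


Compute predicted values, then residuals = yi - yhat_i.
Residuals: [0.9130, 0.0265, 1.6860, 0.2320, -1.7465, -1.1085].
SSres = sum(residual^2) = 8.0097.

8.0097


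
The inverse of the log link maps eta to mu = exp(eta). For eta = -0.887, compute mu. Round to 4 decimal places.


mu = exp(eta) = exp(-0.887).
= 0.4119.

0.4119


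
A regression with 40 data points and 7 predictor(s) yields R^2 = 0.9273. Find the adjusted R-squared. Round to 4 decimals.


Using the formula:
(1 - 0.9273) = 0.0727.
Multiply by 39/32: 0.0727 * 39 = 2.8353, then 2.8353 / 32 = 0.0886.
Adj R^2 = 1 - 0.0886 = 0.9114.

0.9114


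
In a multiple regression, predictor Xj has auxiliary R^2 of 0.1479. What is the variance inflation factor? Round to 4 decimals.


VIF = 1 / (1 - 0.1479).
= 1 / 0.8521 = 1.1736.

1.1736


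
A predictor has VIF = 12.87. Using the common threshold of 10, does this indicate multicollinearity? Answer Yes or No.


Check: VIF = 12.87 vs threshold = 10.
Since 12.87 >= 10, the answer is Yes.

Yes


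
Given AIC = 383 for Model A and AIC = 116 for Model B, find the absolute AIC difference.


Absolute difference = |383 - 116| = 267.
The model with lower AIC (B) is preferred.

267


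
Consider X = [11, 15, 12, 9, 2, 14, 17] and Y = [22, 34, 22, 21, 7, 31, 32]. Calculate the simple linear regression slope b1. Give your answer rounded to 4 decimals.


The sample means are xbar = 11.4286 and ybar = 24.1429.
Compute S_xx = 145.7143 and S_xy = 265.5714.
Slope b1 = S_xy / S_xx = 265.5714 / 145.7143 = 1.8225.

1.8225


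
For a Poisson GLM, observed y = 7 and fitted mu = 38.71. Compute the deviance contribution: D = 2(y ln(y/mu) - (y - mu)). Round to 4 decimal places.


First: ln(7/38.71) = -1.710188.
Then: 7 * -1.710188 = -11.971316.
y - mu = 7 - 38.71 = -31.71.
D = 2(-11.971316 - -31.71) = 39.477368, which rounds to 39.4774.

39.4774


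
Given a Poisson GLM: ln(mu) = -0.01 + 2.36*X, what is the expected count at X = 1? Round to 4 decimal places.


Compute eta = -0.01 + 2.36 * 1 = 2.3500.
Apply inverse link: mu = e^2.3500 = 10.4856.

10.4856


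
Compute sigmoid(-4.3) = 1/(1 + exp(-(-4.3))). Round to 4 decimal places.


exp(4.3000) = 73.6998.
1 + exp(-z) = 74.6998.
sigmoid = 1/74.6998 = 0.0134.

0.0134


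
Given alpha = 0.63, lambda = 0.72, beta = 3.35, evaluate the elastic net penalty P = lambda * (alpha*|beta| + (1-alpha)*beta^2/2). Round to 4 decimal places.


alpha * |beta| = 0.63 * 3.35 = 2.1105.
(1-alpha) * beta^2/2 = 0.37 * 11.2225/2 = 2.0762.
Total = 0.72 * (2.1105 + 2.0762) = 3.0144.

3.0144


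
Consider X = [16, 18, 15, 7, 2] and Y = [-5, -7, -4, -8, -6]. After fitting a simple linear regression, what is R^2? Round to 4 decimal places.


The fitted line is Y = -6.8769 + 0.0756*X.
SSres = 8.9417, SStot = 10.0000.
R^2 = 1 - SSres/SStot = 0.1058.

0.1058


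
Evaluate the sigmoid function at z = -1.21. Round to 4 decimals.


exp(1.2100) = 3.3535.
1 + exp(-z) = 4.3535.
sigmoid = 1/4.3535 = 0.2297.

0.2297


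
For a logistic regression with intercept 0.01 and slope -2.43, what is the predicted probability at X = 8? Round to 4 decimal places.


z = 0.01 + -2.43 * 8 = -19.4300.
Sigmoid: P = 1 / (1 + exp(19.4300)) = 0.0000.

0.0000


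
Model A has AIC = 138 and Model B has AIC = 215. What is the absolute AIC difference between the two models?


Absolute difference = |138 - 215| = 77.
The model with lower AIC (A) is preferred.

77


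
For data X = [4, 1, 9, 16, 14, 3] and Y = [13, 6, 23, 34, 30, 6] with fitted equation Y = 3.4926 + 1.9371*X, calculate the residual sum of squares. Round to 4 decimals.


Predicted values from Y = 3.4926 + 1.9371*X.
Residuals: [1.7590, 0.5703, 2.0735, -0.4862, -0.6120, -3.3039].
SSres = 19.2454.

19.2454


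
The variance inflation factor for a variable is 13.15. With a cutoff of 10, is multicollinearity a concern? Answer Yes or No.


Compare VIF = 13.15 to the threshold of 10.
13.15 >= 10, so the answer is Yes.

Yes


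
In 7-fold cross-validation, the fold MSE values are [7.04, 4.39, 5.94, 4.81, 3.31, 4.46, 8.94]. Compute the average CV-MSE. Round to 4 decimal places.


Sum of fold MSEs = 38.8900.
Average = 38.8900 / 7 = 5.5557.

5.5557


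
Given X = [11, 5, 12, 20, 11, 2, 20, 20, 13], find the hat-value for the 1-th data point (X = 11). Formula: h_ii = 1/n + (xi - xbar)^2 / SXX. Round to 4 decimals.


n = 9, xbar = 12.6667.
SXX = sum((xi - xbar)^2) = 340.0000.
h = 1/9 + (11 - 12.6667)^2 / 340.0000 = 0.1193.

0.1193


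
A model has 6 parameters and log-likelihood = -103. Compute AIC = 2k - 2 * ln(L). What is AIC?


Compute:
2k = 2*6 = 12.
-2*loglik = -2*(-103) = 206.
AIC = 12 + 206 = 218.

218


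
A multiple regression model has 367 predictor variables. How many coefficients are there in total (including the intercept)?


Including the intercept, the model has 367 predictor coefficients + 1 intercept.
Total = 368.

368


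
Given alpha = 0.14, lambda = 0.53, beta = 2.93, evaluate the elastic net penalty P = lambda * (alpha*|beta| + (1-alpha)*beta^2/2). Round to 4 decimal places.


Compute:
L1 = 0.14 * 2.93 = 0.4102.
L2 = 0.86 * 2.93^2 / 2 = 3.6915.
Penalty = 0.53 * (0.4102 + 3.6915) = 2.1739.

2.1739


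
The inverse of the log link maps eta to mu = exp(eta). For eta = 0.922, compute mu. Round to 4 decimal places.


mu = exp(eta) = exp(0.922).
= 2.5143.

2.5143


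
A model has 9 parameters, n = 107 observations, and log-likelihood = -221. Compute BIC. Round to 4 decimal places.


Compute k*ln(n) = 9*ln(107) = 9*4.672829 = 42.055461.
Then -2*loglik = 442.
BIC = 42.055461 + 442 = 484.055461, which rounds to 484.0555.

484.0555


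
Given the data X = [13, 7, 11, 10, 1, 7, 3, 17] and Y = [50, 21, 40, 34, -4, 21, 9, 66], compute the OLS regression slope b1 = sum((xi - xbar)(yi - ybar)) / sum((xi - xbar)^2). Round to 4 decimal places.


The sample means are xbar = 8.6250 and ybar = 29.6250.
Compute S_xx = 191.8750 and S_xy = 824.8750.
Slope b1 = S_xy / S_xx = 824.8750 / 191.8750 = 4.2990.

4.2990


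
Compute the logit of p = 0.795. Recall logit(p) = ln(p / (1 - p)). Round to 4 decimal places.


Compute the odds: 0.795/0.205 = 3.8780.
Take the natural log: ln(3.8780) = 1.3553.

1.3553


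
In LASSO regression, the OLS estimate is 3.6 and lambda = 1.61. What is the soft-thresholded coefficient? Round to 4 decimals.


Absolute value: |3.6| = 3.6.
Compare to lambda = 1.61.
Since |beta| > lambda, coefficient = sign(beta)*(|beta| - lambda) = 1.9900.

1.9900


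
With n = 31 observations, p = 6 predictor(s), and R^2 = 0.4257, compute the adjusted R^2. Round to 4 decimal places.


Adjusted R^2 = 1 - (1 - R^2) * (n-1)/(n-p-1).
(1 - R^2) = 0.5743.
(n-1)/(n-p-1) = 30/24.
(1 - R^2) * (n-1) = 0.5743 * 30 = 17.2290.
Divide by (n-p-1): 17.2290 / 24 = 0.7179.
Adj R^2 = 1 - 0.7179 = 0.2821.

0.2821


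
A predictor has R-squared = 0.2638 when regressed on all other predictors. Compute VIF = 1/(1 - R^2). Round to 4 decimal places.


Using VIF = 1/(1 - R^2_j):
1 - 0.2638 = 0.7362.
VIF = 1.3583.

1.3583


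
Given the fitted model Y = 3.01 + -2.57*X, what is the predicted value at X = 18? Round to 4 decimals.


Plug X = 18 into Y = 3.01 + -2.57*X:
Y = 3.01 + -46.2600 = -43.2500.

-43.2500


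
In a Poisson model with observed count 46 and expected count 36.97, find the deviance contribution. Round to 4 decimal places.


y/mu = 46/36.97 = 1.244252 (approx.), and ln(46/36.97) = 0.218535.
y * ln(y/mu) = 46 * 0.218535 = 10.052610.
y - mu = 9.03.
D = 2 * (10.052610 - 9.03) = 2.045220, which rounds to 2.0452.

2.0452


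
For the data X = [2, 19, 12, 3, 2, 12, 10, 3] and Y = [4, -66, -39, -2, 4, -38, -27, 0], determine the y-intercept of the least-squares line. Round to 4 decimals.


First find the slope: b1 = -4.1112.
Means: xbar = 7.8750, ybar = -20.5000.
b0 = ybar - b1 * xbar = -20.5000 - -4.1112 * 7.8750 = 11.8754.

11.8754


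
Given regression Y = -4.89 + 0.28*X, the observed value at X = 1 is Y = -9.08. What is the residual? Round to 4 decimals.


Predicted = -4.89 + 0.28 * 1 = -4.6100.
Residual = -9.08 - -4.6100 = -4.4700.

-4.4700


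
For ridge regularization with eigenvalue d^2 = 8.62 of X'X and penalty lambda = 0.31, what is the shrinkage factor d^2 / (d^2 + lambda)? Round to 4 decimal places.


d^2 + lambda = 8.62 + 0.31 = 8.9300.
Shrinkage factor = 8.62/8.9300 = 0.9653.

0.9653


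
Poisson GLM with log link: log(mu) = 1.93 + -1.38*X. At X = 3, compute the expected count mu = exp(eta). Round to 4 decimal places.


Compute eta = 1.93 + -1.38 * 3 = -2.2100.
Apply inverse link: mu = e^-2.2100 = 0.1097.

0.1097


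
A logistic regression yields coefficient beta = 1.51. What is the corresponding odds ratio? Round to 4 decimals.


Odds ratio = exp(beta) = exp(1.51).
= 4.5267.

4.5267


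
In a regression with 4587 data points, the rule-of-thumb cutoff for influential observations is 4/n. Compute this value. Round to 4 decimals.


The threshold is 4/n.
4/4587 = 0.0009.

0.0009


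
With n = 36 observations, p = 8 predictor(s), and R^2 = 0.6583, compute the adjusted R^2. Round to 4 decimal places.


Using the formula:
(1 - 0.6583) = 0.3417.
Multiply by 35/27: 0.3417 * 35 = 11.9595, then 11.9595 / 27 = 0.4429.
Adj R^2 = 1 - 0.4429 = 0.5571.

0.5571


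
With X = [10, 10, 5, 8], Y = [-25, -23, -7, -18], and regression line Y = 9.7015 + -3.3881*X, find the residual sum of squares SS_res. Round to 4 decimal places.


For each point, residual = actual - predicted.
Residuals: [-0.8205, 1.1795, 0.2390, -0.5967].
Sum of squared residuals = 2.4776.

2.4776


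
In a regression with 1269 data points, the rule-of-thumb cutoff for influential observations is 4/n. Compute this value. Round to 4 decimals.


Using the rule of thumb:
Threshold = 4 / 1269 = 0.0032.

0.0032
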